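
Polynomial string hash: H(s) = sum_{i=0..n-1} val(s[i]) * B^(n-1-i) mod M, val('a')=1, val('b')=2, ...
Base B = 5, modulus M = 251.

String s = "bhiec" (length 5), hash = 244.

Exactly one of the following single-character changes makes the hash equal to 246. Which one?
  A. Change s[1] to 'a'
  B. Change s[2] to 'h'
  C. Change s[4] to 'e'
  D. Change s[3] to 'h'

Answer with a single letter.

Answer: C

Derivation:
Option A: s[1]='h'->'a', delta=(1-8)*5^3 mod 251 = 129, hash=244+129 mod 251 = 122
Option B: s[2]='i'->'h', delta=(8-9)*5^2 mod 251 = 226, hash=244+226 mod 251 = 219
Option C: s[4]='c'->'e', delta=(5-3)*5^0 mod 251 = 2, hash=244+2 mod 251 = 246 <-- target
Option D: s[3]='e'->'h', delta=(8-5)*5^1 mod 251 = 15, hash=244+15 mod 251 = 8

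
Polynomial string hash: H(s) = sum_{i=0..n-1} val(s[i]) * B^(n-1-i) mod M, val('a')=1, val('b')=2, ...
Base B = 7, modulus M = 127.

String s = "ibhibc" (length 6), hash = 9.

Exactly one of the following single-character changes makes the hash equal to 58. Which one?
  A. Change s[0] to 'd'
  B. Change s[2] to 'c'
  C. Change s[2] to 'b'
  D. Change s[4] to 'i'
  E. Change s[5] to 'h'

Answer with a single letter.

Option A: s[0]='i'->'d', delta=(4-9)*7^5 mod 127 = 39, hash=9+39 mod 127 = 48
Option B: s[2]='h'->'c', delta=(3-8)*7^3 mod 127 = 63, hash=9+63 mod 127 = 72
Option C: s[2]='h'->'b', delta=(2-8)*7^3 mod 127 = 101, hash=9+101 mod 127 = 110
Option D: s[4]='b'->'i', delta=(9-2)*7^1 mod 127 = 49, hash=9+49 mod 127 = 58 <-- target
Option E: s[5]='c'->'h', delta=(8-3)*7^0 mod 127 = 5, hash=9+5 mod 127 = 14

Answer: D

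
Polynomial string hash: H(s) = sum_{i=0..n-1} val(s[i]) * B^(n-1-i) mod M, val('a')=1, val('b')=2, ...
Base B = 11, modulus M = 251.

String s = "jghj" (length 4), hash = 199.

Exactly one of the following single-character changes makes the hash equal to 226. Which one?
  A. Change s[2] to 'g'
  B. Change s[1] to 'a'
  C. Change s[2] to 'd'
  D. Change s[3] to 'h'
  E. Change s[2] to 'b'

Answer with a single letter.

Answer: B

Derivation:
Option A: s[2]='h'->'g', delta=(7-8)*11^1 mod 251 = 240, hash=199+240 mod 251 = 188
Option B: s[1]='g'->'a', delta=(1-7)*11^2 mod 251 = 27, hash=199+27 mod 251 = 226 <-- target
Option C: s[2]='h'->'d', delta=(4-8)*11^1 mod 251 = 207, hash=199+207 mod 251 = 155
Option D: s[3]='j'->'h', delta=(8-10)*11^0 mod 251 = 249, hash=199+249 mod 251 = 197
Option E: s[2]='h'->'b', delta=(2-8)*11^1 mod 251 = 185, hash=199+185 mod 251 = 133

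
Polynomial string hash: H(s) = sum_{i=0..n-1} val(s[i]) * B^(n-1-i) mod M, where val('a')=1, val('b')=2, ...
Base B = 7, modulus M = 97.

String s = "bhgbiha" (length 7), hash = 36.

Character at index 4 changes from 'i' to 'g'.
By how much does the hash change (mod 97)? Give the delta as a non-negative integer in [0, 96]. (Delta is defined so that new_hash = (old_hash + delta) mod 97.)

Answer: 96

Derivation:
Delta formula: (val(new) - val(old)) * B^(n-1-k) mod M
  val('g') - val('i') = 7 - 9 = -2
  B^(n-1-k) = 7^2 mod 97 = 49
  Delta = -2 * 49 mod 97 = 96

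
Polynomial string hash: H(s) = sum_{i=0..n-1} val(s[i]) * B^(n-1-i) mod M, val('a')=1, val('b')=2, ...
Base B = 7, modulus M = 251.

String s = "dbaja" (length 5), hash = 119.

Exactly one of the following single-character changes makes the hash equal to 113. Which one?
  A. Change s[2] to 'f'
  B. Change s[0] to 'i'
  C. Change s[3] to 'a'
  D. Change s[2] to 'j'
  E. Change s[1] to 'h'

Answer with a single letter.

Option A: s[2]='a'->'f', delta=(6-1)*7^2 mod 251 = 245, hash=119+245 mod 251 = 113 <-- target
Option B: s[0]='d'->'i', delta=(9-4)*7^4 mod 251 = 208, hash=119+208 mod 251 = 76
Option C: s[3]='j'->'a', delta=(1-10)*7^1 mod 251 = 188, hash=119+188 mod 251 = 56
Option D: s[2]='a'->'j', delta=(10-1)*7^2 mod 251 = 190, hash=119+190 mod 251 = 58
Option E: s[1]='b'->'h', delta=(8-2)*7^3 mod 251 = 50, hash=119+50 mod 251 = 169

Answer: A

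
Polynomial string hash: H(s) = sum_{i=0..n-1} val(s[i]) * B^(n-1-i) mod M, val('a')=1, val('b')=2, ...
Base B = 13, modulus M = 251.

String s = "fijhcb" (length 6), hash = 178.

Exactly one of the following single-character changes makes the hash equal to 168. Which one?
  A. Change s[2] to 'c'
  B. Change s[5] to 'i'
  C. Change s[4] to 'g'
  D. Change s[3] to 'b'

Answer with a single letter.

Option A: s[2]='j'->'c', delta=(3-10)*13^3 mod 251 = 183, hash=178+183 mod 251 = 110
Option B: s[5]='b'->'i', delta=(9-2)*13^0 mod 251 = 7, hash=178+7 mod 251 = 185
Option C: s[4]='c'->'g', delta=(7-3)*13^1 mod 251 = 52, hash=178+52 mod 251 = 230
Option D: s[3]='h'->'b', delta=(2-8)*13^2 mod 251 = 241, hash=178+241 mod 251 = 168 <-- target

Answer: D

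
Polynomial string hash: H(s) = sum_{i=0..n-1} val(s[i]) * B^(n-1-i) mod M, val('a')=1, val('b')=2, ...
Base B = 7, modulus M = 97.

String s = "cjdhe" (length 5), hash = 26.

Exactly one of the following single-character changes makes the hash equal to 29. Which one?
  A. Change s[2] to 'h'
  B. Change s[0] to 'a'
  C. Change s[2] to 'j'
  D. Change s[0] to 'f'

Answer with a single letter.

Option A: s[2]='d'->'h', delta=(8-4)*7^2 mod 97 = 2, hash=26+2 mod 97 = 28
Option B: s[0]='c'->'a', delta=(1-3)*7^4 mod 97 = 48, hash=26+48 mod 97 = 74
Option C: s[2]='d'->'j', delta=(10-4)*7^2 mod 97 = 3, hash=26+3 mod 97 = 29 <-- target
Option D: s[0]='c'->'f', delta=(6-3)*7^4 mod 97 = 25, hash=26+25 mod 97 = 51

Answer: C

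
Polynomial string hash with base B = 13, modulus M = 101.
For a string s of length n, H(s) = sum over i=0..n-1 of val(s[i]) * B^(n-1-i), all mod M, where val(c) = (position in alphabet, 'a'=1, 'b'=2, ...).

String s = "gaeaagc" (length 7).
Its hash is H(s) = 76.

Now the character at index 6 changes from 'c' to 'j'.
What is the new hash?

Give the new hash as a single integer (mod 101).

val('c') = 3, val('j') = 10
Position k = 6, exponent = n-1-k = 0
B^0 mod M = 13^0 mod 101 = 1
Delta = (10 - 3) * 1 mod 101 = 7
New hash = (76 + 7) mod 101 = 83

Answer: 83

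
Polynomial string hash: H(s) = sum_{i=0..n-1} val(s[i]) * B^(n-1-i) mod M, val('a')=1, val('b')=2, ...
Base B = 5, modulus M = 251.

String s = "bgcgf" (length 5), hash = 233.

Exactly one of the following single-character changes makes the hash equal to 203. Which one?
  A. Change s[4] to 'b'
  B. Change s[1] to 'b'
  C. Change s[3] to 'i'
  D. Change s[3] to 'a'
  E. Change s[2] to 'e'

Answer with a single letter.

Answer: D

Derivation:
Option A: s[4]='f'->'b', delta=(2-6)*5^0 mod 251 = 247, hash=233+247 mod 251 = 229
Option B: s[1]='g'->'b', delta=(2-7)*5^3 mod 251 = 128, hash=233+128 mod 251 = 110
Option C: s[3]='g'->'i', delta=(9-7)*5^1 mod 251 = 10, hash=233+10 mod 251 = 243
Option D: s[3]='g'->'a', delta=(1-7)*5^1 mod 251 = 221, hash=233+221 mod 251 = 203 <-- target
Option E: s[2]='c'->'e', delta=(5-3)*5^2 mod 251 = 50, hash=233+50 mod 251 = 32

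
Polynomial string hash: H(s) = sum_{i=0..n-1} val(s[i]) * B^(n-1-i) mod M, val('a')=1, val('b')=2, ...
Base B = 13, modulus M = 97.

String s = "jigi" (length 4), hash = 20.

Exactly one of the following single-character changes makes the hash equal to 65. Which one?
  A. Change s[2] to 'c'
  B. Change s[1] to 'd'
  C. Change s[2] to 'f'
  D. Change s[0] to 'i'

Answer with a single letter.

Option A: s[2]='g'->'c', delta=(3-7)*13^1 mod 97 = 45, hash=20+45 mod 97 = 65 <-- target
Option B: s[1]='i'->'d', delta=(4-9)*13^2 mod 97 = 28, hash=20+28 mod 97 = 48
Option C: s[2]='g'->'f', delta=(6-7)*13^1 mod 97 = 84, hash=20+84 mod 97 = 7
Option D: s[0]='j'->'i', delta=(9-10)*13^3 mod 97 = 34, hash=20+34 mod 97 = 54

Answer: A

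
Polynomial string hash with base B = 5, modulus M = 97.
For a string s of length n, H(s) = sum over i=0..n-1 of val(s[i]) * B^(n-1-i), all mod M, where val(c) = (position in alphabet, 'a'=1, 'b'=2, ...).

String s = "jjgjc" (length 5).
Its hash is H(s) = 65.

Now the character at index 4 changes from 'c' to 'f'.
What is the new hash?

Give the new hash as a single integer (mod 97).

Answer: 68

Derivation:
val('c') = 3, val('f') = 6
Position k = 4, exponent = n-1-k = 0
B^0 mod M = 5^0 mod 97 = 1
Delta = (6 - 3) * 1 mod 97 = 3
New hash = (65 + 3) mod 97 = 68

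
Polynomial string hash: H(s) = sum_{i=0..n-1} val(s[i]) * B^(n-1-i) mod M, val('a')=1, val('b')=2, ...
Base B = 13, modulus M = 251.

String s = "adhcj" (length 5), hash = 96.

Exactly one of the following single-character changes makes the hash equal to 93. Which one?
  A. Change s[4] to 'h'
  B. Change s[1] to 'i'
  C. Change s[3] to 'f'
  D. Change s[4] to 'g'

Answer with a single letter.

Option A: s[4]='j'->'h', delta=(8-10)*13^0 mod 251 = 249, hash=96+249 mod 251 = 94
Option B: s[1]='d'->'i', delta=(9-4)*13^3 mod 251 = 192, hash=96+192 mod 251 = 37
Option C: s[3]='c'->'f', delta=(6-3)*13^1 mod 251 = 39, hash=96+39 mod 251 = 135
Option D: s[4]='j'->'g', delta=(7-10)*13^0 mod 251 = 248, hash=96+248 mod 251 = 93 <-- target

Answer: D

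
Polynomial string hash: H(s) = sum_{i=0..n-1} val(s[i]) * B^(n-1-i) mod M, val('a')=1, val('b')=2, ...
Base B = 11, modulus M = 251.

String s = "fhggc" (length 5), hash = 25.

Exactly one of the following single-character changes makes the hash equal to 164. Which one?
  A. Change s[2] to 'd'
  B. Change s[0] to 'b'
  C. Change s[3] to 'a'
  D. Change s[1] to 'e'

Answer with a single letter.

Option A: s[2]='g'->'d', delta=(4-7)*11^2 mod 251 = 139, hash=25+139 mod 251 = 164 <-- target
Option B: s[0]='f'->'b', delta=(2-6)*11^4 mod 251 = 170, hash=25+170 mod 251 = 195
Option C: s[3]='g'->'a', delta=(1-7)*11^1 mod 251 = 185, hash=25+185 mod 251 = 210
Option D: s[1]='h'->'e', delta=(5-8)*11^3 mod 251 = 23, hash=25+23 mod 251 = 48

Answer: A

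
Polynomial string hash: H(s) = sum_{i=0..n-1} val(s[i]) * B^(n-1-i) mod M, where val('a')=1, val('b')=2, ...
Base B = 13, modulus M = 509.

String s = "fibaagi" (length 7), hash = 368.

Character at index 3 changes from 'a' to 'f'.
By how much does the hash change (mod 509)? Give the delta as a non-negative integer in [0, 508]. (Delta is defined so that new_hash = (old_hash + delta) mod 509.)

Answer: 296

Derivation:
Delta formula: (val(new) - val(old)) * B^(n-1-k) mod M
  val('f') - val('a') = 6 - 1 = 5
  B^(n-1-k) = 13^3 mod 509 = 161
  Delta = 5 * 161 mod 509 = 296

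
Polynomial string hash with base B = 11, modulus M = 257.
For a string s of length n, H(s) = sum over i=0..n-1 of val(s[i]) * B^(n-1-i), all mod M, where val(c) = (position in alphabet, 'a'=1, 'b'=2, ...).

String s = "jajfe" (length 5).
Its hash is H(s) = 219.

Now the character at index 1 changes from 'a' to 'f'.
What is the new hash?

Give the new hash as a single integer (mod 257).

Answer: 192

Derivation:
val('a') = 1, val('f') = 6
Position k = 1, exponent = n-1-k = 3
B^3 mod M = 11^3 mod 257 = 46
Delta = (6 - 1) * 46 mod 257 = 230
New hash = (219 + 230) mod 257 = 192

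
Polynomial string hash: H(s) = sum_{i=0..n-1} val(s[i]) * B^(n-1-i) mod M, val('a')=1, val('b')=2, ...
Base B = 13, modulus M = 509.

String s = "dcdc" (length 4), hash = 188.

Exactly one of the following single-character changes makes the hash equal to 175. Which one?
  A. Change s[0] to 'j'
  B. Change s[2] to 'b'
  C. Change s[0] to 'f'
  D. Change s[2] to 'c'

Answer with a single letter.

Answer: D

Derivation:
Option A: s[0]='d'->'j', delta=(10-4)*13^3 mod 509 = 457, hash=188+457 mod 509 = 136
Option B: s[2]='d'->'b', delta=(2-4)*13^1 mod 509 = 483, hash=188+483 mod 509 = 162
Option C: s[0]='d'->'f', delta=(6-4)*13^3 mod 509 = 322, hash=188+322 mod 509 = 1
Option D: s[2]='d'->'c', delta=(3-4)*13^1 mod 509 = 496, hash=188+496 mod 509 = 175 <-- target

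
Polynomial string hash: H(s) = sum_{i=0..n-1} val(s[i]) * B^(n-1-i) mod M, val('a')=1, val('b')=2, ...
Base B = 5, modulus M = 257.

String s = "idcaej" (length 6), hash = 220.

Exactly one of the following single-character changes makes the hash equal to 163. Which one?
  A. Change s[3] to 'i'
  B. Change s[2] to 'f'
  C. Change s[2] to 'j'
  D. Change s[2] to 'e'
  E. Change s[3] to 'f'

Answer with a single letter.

Option A: s[3]='a'->'i', delta=(9-1)*5^2 mod 257 = 200, hash=220+200 mod 257 = 163 <-- target
Option B: s[2]='c'->'f', delta=(6-3)*5^3 mod 257 = 118, hash=220+118 mod 257 = 81
Option C: s[2]='c'->'j', delta=(10-3)*5^3 mod 257 = 104, hash=220+104 mod 257 = 67
Option D: s[2]='c'->'e', delta=(5-3)*5^3 mod 257 = 250, hash=220+250 mod 257 = 213
Option E: s[3]='a'->'f', delta=(6-1)*5^2 mod 257 = 125, hash=220+125 mod 257 = 88

Answer: A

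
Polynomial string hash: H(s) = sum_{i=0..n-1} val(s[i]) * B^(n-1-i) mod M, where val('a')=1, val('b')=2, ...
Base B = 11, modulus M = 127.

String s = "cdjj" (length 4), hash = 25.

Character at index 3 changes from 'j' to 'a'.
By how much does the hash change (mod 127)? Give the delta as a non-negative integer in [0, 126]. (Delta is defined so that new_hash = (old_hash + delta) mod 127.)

Answer: 118

Derivation:
Delta formula: (val(new) - val(old)) * B^(n-1-k) mod M
  val('a') - val('j') = 1 - 10 = -9
  B^(n-1-k) = 11^0 mod 127 = 1
  Delta = -9 * 1 mod 127 = 118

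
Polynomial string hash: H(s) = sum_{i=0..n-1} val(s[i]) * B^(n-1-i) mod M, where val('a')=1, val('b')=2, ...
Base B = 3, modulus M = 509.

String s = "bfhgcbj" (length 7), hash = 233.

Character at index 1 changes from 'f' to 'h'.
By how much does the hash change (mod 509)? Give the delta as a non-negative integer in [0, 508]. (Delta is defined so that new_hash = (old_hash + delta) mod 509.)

Answer: 486

Derivation:
Delta formula: (val(new) - val(old)) * B^(n-1-k) mod M
  val('h') - val('f') = 8 - 6 = 2
  B^(n-1-k) = 3^5 mod 509 = 243
  Delta = 2 * 243 mod 509 = 486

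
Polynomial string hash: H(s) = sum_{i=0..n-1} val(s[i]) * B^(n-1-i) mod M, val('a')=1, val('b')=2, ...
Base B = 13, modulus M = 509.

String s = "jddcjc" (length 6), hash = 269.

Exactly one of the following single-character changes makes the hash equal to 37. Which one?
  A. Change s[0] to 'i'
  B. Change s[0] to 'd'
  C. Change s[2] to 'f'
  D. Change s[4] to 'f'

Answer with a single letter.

Option A: s[0]='j'->'i', delta=(9-10)*13^5 mod 509 = 277, hash=269+277 mod 509 = 37 <-- target
Option B: s[0]='j'->'d', delta=(4-10)*13^5 mod 509 = 135, hash=269+135 mod 509 = 404
Option C: s[2]='d'->'f', delta=(6-4)*13^3 mod 509 = 322, hash=269+322 mod 509 = 82
Option D: s[4]='j'->'f', delta=(6-10)*13^1 mod 509 = 457, hash=269+457 mod 509 = 217

Answer: A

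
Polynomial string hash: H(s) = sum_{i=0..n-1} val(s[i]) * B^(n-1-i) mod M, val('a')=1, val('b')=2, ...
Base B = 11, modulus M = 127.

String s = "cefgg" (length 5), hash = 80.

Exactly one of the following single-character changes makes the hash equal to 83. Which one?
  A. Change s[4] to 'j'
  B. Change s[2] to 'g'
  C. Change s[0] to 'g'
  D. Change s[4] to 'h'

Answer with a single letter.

Option A: s[4]='g'->'j', delta=(10-7)*11^0 mod 127 = 3, hash=80+3 mod 127 = 83 <-- target
Option B: s[2]='f'->'g', delta=(7-6)*11^2 mod 127 = 121, hash=80+121 mod 127 = 74
Option C: s[0]='c'->'g', delta=(7-3)*11^4 mod 127 = 17, hash=80+17 mod 127 = 97
Option D: s[4]='g'->'h', delta=(8-7)*11^0 mod 127 = 1, hash=80+1 mod 127 = 81

Answer: A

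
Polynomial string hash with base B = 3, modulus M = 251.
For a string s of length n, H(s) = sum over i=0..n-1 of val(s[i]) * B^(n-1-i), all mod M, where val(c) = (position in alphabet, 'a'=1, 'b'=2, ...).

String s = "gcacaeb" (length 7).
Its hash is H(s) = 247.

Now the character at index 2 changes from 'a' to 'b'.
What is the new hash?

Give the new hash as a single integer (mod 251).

val('a') = 1, val('b') = 2
Position k = 2, exponent = n-1-k = 4
B^4 mod M = 3^4 mod 251 = 81
Delta = (2 - 1) * 81 mod 251 = 81
New hash = (247 + 81) mod 251 = 77

Answer: 77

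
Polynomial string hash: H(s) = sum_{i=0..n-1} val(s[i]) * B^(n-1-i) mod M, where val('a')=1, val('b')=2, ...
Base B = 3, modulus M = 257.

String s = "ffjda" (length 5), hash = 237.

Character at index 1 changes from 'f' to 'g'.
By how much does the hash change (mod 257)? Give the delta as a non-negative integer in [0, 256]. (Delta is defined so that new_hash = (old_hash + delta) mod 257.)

Answer: 27

Derivation:
Delta formula: (val(new) - val(old)) * B^(n-1-k) mod M
  val('g') - val('f') = 7 - 6 = 1
  B^(n-1-k) = 3^3 mod 257 = 27
  Delta = 1 * 27 mod 257 = 27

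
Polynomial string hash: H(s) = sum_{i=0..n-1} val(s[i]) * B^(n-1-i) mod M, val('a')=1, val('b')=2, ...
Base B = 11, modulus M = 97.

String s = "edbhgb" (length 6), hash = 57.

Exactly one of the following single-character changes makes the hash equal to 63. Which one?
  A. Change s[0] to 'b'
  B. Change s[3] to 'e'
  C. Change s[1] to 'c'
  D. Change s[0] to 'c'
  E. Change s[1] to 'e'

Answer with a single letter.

Answer: C

Derivation:
Option A: s[0]='e'->'b', delta=(2-5)*11^5 mod 97 = 4, hash=57+4 mod 97 = 61
Option B: s[3]='h'->'e', delta=(5-8)*11^2 mod 97 = 25, hash=57+25 mod 97 = 82
Option C: s[1]='d'->'c', delta=(3-4)*11^4 mod 97 = 6, hash=57+6 mod 97 = 63 <-- target
Option D: s[0]='e'->'c', delta=(3-5)*11^5 mod 97 = 35, hash=57+35 mod 97 = 92
Option E: s[1]='d'->'e', delta=(5-4)*11^4 mod 97 = 91, hash=57+91 mod 97 = 51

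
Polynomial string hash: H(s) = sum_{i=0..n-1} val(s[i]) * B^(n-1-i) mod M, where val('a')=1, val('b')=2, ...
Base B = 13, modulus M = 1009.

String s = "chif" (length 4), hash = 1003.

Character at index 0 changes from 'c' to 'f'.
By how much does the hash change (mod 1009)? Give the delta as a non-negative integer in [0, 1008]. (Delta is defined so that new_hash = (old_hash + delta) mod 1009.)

Delta formula: (val(new) - val(old)) * B^(n-1-k) mod M
  val('f') - val('c') = 6 - 3 = 3
  B^(n-1-k) = 13^3 mod 1009 = 179
  Delta = 3 * 179 mod 1009 = 537

Answer: 537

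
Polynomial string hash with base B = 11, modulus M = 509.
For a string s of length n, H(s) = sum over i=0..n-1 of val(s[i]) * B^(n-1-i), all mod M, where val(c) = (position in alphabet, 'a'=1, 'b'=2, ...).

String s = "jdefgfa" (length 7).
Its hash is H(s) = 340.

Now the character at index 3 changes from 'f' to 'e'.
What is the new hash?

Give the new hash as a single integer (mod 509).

val('f') = 6, val('e') = 5
Position k = 3, exponent = n-1-k = 3
B^3 mod M = 11^3 mod 509 = 313
Delta = (5 - 6) * 313 mod 509 = 196
New hash = (340 + 196) mod 509 = 27

Answer: 27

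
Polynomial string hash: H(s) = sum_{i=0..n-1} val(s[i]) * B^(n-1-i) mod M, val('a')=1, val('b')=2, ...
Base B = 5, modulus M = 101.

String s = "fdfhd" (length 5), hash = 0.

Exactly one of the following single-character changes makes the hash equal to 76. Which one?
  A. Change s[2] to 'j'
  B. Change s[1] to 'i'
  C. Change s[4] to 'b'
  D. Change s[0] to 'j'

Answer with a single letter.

Answer: D

Derivation:
Option A: s[2]='f'->'j', delta=(10-6)*5^2 mod 101 = 100, hash=0+100 mod 101 = 100
Option B: s[1]='d'->'i', delta=(9-4)*5^3 mod 101 = 19, hash=0+19 mod 101 = 19
Option C: s[4]='d'->'b', delta=(2-4)*5^0 mod 101 = 99, hash=0+99 mod 101 = 99
Option D: s[0]='f'->'j', delta=(10-6)*5^4 mod 101 = 76, hash=0+76 mod 101 = 76 <-- target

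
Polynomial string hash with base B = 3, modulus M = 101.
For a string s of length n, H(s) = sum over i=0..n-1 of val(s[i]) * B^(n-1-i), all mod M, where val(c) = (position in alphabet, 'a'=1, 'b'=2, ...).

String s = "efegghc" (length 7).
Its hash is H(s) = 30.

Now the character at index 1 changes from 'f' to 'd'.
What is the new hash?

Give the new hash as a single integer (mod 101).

Answer: 49

Derivation:
val('f') = 6, val('d') = 4
Position k = 1, exponent = n-1-k = 5
B^5 mod M = 3^5 mod 101 = 41
Delta = (4 - 6) * 41 mod 101 = 19
New hash = (30 + 19) mod 101 = 49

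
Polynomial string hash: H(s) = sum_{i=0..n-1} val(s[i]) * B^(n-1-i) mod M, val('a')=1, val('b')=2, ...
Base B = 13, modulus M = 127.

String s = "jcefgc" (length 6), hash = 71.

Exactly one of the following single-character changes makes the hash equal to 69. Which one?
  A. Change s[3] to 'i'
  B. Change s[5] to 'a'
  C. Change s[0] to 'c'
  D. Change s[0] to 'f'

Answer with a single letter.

Option A: s[3]='f'->'i', delta=(9-6)*13^2 mod 127 = 126, hash=71+126 mod 127 = 70
Option B: s[5]='c'->'a', delta=(1-3)*13^0 mod 127 = 125, hash=71+125 mod 127 = 69 <-- target
Option C: s[0]='j'->'c', delta=(3-10)*13^5 mod 127 = 4, hash=71+4 mod 127 = 75
Option D: s[0]='j'->'f', delta=(6-10)*13^5 mod 127 = 93, hash=71+93 mod 127 = 37

Answer: B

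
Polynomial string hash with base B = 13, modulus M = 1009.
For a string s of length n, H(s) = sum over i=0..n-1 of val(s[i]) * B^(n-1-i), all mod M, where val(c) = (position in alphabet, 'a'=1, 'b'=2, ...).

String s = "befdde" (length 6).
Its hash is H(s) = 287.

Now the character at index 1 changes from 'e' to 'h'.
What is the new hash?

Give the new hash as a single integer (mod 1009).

val('e') = 5, val('h') = 8
Position k = 1, exponent = n-1-k = 4
B^4 mod M = 13^4 mod 1009 = 309
Delta = (8 - 5) * 309 mod 1009 = 927
New hash = (287 + 927) mod 1009 = 205

Answer: 205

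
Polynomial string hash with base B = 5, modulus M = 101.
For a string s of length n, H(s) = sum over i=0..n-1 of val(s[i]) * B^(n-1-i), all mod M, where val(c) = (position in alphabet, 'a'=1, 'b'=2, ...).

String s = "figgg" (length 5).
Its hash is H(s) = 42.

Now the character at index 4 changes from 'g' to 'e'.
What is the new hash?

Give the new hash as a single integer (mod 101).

val('g') = 7, val('e') = 5
Position k = 4, exponent = n-1-k = 0
B^0 mod M = 5^0 mod 101 = 1
Delta = (5 - 7) * 1 mod 101 = 99
New hash = (42 + 99) mod 101 = 40

Answer: 40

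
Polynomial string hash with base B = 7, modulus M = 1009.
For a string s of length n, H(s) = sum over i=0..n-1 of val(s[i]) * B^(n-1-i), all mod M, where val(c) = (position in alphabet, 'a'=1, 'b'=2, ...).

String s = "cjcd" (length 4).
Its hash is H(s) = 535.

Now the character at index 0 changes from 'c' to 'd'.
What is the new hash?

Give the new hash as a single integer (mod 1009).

Answer: 878

Derivation:
val('c') = 3, val('d') = 4
Position k = 0, exponent = n-1-k = 3
B^3 mod M = 7^3 mod 1009 = 343
Delta = (4 - 3) * 343 mod 1009 = 343
New hash = (535 + 343) mod 1009 = 878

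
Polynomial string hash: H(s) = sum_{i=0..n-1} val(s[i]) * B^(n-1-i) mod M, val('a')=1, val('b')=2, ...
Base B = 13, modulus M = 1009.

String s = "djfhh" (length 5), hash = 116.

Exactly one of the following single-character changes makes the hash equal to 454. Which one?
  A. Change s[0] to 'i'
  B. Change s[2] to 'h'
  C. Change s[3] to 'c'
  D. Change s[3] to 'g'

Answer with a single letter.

Option A: s[0]='d'->'i', delta=(9-4)*13^4 mod 1009 = 536, hash=116+536 mod 1009 = 652
Option B: s[2]='f'->'h', delta=(8-6)*13^2 mod 1009 = 338, hash=116+338 mod 1009 = 454 <-- target
Option C: s[3]='h'->'c', delta=(3-8)*13^1 mod 1009 = 944, hash=116+944 mod 1009 = 51
Option D: s[3]='h'->'g', delta=(7-8)*13^1 mod 1009 = 996, hash=116+996 mod 1009 = 103

Answer: B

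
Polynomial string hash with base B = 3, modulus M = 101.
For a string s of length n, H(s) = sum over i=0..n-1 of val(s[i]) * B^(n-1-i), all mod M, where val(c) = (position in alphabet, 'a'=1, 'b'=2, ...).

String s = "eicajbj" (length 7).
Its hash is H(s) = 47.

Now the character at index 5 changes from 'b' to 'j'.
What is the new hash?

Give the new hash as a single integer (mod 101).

val('b') = 2, val('j') = 10
Position k = 5, exponent = n-1-k = 1
B^1 mod M = 3^1 mod 101 = 3
Delta = (10 - 2) * 3 mod 101 = 24
New hash = (47 + 24) mod 101 = 71

Answer: 71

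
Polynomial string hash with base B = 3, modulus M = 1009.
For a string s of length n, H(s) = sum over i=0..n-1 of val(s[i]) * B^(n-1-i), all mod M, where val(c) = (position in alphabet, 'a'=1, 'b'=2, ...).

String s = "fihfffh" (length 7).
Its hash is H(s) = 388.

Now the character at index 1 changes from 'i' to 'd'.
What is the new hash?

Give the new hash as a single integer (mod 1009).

Answer: 182

Derivation:
val('i') = 9, val('d') = 4
Position k = 1, exponent = n-1-k = 5
B^5 mod M = 3^5 mod 1009 = 243
Delta = (4 - 9) * 243 mod 1009 = 803
New hash = (388 + 803) mod 1009 = 182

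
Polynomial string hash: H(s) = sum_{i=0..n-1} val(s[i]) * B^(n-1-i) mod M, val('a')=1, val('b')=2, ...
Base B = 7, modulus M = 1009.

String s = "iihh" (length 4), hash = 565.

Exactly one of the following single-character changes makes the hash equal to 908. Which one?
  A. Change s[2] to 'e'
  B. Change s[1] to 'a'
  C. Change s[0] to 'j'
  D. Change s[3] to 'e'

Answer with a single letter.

Answer: C

Derivation:
Option A: s[2]='h'->'e', delta=(5-8)*7^1 mod 1009 = 988, hash=565+988 mod 1009 = 544
Option B: s[1]='i'->'a', delta=(1-9)*7^2 mod 1009 = 617, hash=565+617 mod 1009 = 173
Option C: s[0]='i'->'j', delta=(10-9)*7^3 mod 1009 = 343, hash=565+343 mod 1009 = 908 <-- target
Option D: s[3]='h'->'e', delta=(5-8)*7^0 mod 1009 = 1006, hash=565+1006 mod 1009 = 562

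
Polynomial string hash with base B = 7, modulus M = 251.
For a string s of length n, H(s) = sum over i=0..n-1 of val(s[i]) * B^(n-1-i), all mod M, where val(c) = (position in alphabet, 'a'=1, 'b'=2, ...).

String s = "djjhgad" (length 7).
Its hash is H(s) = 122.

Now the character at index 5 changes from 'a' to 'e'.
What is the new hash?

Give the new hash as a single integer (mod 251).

Answer: 150

Derivation:
val('a') = 1, val('e') = 5
Position k = 5, exponent = n-1-k = 1
B^1 mod M = 7^1 mod 251 = 7
Delta = (5 - 1) * 7 mod 251 = 28
New hash = (122 + 28) mod 251 = 150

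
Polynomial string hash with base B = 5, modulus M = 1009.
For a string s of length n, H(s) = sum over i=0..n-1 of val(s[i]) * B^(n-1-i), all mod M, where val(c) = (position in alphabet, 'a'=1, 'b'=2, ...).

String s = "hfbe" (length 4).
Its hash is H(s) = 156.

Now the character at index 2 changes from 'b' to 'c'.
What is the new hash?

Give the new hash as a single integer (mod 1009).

Answer: 161

Derivation:
val('b') = 2, val('c') = 3
Position k = 2, exponent = n-1-k = 1
B^1 mod M = 5^1 mod 1009 = 5
Delta = (3 - 2) * 5 mod 1009 = 5
New hash = (156 + 5) mod 1009 = 161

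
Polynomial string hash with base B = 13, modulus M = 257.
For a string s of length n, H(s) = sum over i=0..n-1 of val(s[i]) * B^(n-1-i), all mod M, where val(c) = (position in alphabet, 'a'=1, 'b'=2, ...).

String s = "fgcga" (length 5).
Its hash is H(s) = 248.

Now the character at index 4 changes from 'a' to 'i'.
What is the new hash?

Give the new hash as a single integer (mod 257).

val('a') = 1, val('i') = 9
Position k = 4, exponent = n-1-k = 0
B^0 mod M = 13^0 mod 257 = 1
Delta = (9 - 1) * 1 mod 257 = 8
New hash = (248 + 8) mod 257 = 256

Answer: 256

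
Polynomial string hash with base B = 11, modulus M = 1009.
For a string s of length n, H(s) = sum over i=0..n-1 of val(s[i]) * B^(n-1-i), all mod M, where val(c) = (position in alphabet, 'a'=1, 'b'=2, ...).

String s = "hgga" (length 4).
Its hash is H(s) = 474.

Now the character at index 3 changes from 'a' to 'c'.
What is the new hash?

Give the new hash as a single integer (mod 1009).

Answer: 476

Derivation:
val('a') = 1, val('c') = 3
Position k = 3, exponent = n-1-k = 0
B^0 mod M = 11^0 mod 1009 = 1
Delta = (3 - 1) * 1 mod 1009 = 2
New hash = (474 + 2) mod 1009 = 476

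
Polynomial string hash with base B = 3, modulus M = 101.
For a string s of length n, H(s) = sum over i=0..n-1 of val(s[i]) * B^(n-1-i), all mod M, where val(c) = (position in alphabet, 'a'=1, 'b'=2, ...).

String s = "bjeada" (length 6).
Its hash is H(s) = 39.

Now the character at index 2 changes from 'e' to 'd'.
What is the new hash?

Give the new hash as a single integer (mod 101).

Answer: 12

Derivation:
val('e') = 5, val('d') = 4
Position k = 2, exponent = n-1-k = 3
B^3 mod M = 3^3 mod 101 = 27
Delta = (4 - 5) * 27 mod 101 = 74
New hash = (39 + 74) mod 101 = 12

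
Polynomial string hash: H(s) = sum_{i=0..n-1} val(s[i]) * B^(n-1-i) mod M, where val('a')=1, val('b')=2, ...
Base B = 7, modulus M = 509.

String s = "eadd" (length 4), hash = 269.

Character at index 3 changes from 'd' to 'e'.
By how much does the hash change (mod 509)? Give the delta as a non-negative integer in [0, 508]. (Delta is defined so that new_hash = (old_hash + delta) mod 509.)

Delta formula: (val(new) - val(old)) * B^(n-1-k) mod M
  val('e') - val('d') = 5 - 4 = 1
  B^(n-1-k) = 7^0 mod 509 = 1
  Delta = 1 * 1 mod 509 = 1

Answer: 1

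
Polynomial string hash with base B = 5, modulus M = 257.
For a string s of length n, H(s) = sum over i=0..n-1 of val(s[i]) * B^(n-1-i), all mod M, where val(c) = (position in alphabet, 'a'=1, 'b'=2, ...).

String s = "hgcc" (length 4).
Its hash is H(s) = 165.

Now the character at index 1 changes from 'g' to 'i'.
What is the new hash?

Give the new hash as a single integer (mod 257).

Answer: 215

Derivation:
val('g') = 7, val('i') = 9
Position k = 1, exponent = n-1-k = 2
B^2 mod M = 5^2 mod 257 = 25
Delta = (9 - 7) * 25 mod 257 = 50
New hash = (165 + 50) mod 257 = 215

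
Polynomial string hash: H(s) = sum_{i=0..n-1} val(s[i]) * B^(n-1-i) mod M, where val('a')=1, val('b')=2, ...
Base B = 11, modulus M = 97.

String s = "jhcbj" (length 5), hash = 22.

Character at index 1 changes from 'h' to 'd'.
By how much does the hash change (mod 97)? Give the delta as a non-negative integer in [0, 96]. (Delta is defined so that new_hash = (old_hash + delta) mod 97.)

Delta formula: (val(new) - val(old)) * B^(n-1-k) mod M
  val('d') - val('h') = 4 - 8 = -4
  B^(n-1-k) = 11^3 mod 97 = 70
  Delta = -4 * 70 mod 97 = 11

Answer: 11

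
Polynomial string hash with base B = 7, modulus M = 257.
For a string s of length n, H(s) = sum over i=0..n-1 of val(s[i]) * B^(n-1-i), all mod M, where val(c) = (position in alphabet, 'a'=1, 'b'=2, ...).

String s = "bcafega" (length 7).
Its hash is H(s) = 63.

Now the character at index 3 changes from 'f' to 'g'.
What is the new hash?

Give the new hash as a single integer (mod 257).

Answer: 149

Derivation:
val('f') = 6, val('g') = 7
Position k = 3, exponent = n-1-k = 3
B^3 mod M = 7^3 mod 257 = 86
Delta = (7 - 6) * 86 mod 257 = 86
New hash = (63 + 86) mod 257 = 149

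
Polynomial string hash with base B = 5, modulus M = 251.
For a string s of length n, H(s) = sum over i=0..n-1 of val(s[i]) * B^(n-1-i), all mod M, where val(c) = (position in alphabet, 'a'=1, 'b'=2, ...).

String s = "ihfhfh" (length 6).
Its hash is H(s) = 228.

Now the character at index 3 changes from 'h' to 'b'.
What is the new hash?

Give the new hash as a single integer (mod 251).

Answer: 78

Derivation:
val('h') = 8, val('b') = 2
Position k = 3, exponent = n-1-k = 2
B^2 mod M = 5^2 mod 251 = 25
Delta = (2 - 8) * 25 mod 251 = 101
New hash = (228 + 101) mod 251 = 78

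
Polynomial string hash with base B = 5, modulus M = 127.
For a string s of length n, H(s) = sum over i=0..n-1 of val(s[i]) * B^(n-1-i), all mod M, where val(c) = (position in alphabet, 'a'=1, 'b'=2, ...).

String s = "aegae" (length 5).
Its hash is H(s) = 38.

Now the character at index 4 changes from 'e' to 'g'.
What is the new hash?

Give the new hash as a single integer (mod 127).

val('e') = 5, val('g') = 7
Position k = 4, exponent = n-1-k = 0
B^0 mod M = 5^0 mod 127 = 1
Delta = (7 - 5) * 1 mod 127 = 2
New hash = (38 + 2) mod 127 = 40

Answer: 40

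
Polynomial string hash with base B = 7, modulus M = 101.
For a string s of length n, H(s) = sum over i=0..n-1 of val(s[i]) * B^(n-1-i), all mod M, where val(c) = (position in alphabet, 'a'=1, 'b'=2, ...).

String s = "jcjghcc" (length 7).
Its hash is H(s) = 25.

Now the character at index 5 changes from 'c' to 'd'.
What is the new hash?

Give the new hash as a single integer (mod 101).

val('c') = 3, val('d') = 4
Position k = 5, exponent = n-1-k = 1
B^1 mod M = 7^1 mod 101 = 7
Delta = (4 - 3) * 7 mod 101 = 7
New hash = (25 + 7) mod 101 = 32

Answer: 32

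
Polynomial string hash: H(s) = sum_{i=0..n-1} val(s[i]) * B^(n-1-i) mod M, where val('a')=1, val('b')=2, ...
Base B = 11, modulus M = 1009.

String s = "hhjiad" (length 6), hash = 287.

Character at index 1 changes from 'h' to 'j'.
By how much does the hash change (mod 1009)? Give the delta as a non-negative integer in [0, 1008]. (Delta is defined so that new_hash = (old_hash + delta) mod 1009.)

Answer: 21

Derivation:
Delta formula: (val(new) - val(old)) * B^(n-1-k) mod M
  val('j') - val('h') = 10 - 8 = 2
  B^(n-1-k) = 11^4 mod 1009 = 515
  Delta = 2 * 515 mod 1009 = 21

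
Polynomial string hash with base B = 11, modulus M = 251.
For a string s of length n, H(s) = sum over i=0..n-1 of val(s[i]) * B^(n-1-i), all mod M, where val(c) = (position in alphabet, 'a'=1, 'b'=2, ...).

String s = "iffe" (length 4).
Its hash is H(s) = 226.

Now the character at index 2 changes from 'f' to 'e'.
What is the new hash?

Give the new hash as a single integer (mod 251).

Answer: 215

Derivation:
val('f') = 6, val('e') = 5
Position k = 2, exponent = n-1-k = 1
B^1 mod M = 11^1 mod 251 = 11
Delta = (5 - 6) * 11 mod 251 = 240
New hash = (226 + 240) mod 251 = 215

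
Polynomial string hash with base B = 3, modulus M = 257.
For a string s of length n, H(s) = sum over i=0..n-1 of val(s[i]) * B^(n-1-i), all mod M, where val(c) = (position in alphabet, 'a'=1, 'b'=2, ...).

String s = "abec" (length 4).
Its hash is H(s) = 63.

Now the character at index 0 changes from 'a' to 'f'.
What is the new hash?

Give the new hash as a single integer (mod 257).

Answer: 198

Derivation:
val('a') = 1, val('f') = 6
Position k = 0, exponent = n-1-k = 3
B^3 mod M = 3^3 mod 257 = 27
Delta = (6 - 1) * 27 mod 257 = 135
New hash = (63 + 135) mod 257 = 198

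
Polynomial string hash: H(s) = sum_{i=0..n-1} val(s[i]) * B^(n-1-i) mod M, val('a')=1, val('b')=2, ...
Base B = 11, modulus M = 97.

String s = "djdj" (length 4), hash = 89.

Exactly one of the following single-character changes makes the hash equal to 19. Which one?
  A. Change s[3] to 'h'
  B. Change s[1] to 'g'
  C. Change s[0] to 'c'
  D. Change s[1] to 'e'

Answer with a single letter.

Option A: s[3]='j'->'h', delta=(8-10)*11^0 mod 97 = 95, hash=89+95 mod 97 = 87
Option B: s[1]='j'->'g', delta=(7-10)*11^2 mod 97 = 25, hash=89+25 mod 97 = 17
Option C: s[0]='d'->'c', delta=(3-4)*11^3 mod 97 = 27, hash=89+27 mod 97 = 19 <-- target
Option D: s[1]='j'->'e', delta=(5-10)*11^2 mod 97 = 74, hash=89+74 mod 97 = 66

Answer: C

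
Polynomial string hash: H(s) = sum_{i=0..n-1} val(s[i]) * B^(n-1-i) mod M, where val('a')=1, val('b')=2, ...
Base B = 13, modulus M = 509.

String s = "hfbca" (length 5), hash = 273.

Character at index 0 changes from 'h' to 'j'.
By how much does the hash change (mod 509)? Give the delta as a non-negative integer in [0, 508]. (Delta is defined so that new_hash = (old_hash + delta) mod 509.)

Answer: 114

Derivation:
Delta formula: (val(new) - val(old)) * B^(n-1-k) mod M
  val('j') - val('h') = 10 - 8 = 2
  B^(n-1-k) = 13^4 mod 509 = 57
  Delta = 2 * 57 mod 509 = 114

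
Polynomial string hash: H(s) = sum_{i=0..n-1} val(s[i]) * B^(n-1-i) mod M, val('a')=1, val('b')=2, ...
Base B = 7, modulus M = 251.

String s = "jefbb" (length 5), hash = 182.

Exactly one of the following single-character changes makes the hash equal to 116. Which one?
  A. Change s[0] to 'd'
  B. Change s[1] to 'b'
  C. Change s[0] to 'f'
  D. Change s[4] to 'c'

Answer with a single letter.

Answer: C

Derivation:
Option A: s[0]='j'->'d', delta=(4-10)*7^4 mod 251 = 152, hash=182+152 mod 251 = 83
Option B: s[1]='e'->'b', delta=(2-5)*7^3 mod 251 = 226, hash=182+226 mod 251 = 157
Option C: s[0]='j'->'f', delta=(6-10)*7^4 mod 251 = 185, hash=182+185 mod 251 = 116 <-- target
Option D: s[4]='b'->'c', delta=(3-2)*7^0 mod 251 = 1, hash=182+1 mod 251 = 183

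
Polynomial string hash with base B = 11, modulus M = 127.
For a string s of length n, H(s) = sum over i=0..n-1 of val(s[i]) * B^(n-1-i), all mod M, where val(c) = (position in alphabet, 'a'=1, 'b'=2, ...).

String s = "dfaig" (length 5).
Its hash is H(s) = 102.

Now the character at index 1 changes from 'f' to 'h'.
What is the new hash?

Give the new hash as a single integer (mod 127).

Answer: 97

Derivation:
val('f') = 6, val('h') = 8
Position k = 1, exponent = n-1-k = 3
B^3 mod M = 11^3 mod 127 = 61
Delta = (8 - 6) * 61 mod 127 = 122
New hash = (102 + 122) mod 127 = 97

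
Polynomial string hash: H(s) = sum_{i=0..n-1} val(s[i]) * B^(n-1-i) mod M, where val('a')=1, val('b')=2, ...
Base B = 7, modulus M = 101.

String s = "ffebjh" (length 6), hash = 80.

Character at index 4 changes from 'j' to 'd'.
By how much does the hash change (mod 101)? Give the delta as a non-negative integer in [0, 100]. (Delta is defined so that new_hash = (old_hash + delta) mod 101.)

Delta formula: (val(new) - val(old)) * B^(n-1-k) mod M
  val('d') - val('j') = 4 - 10 = -6
  B^(n-1-k) = 7^1 mod 101 = 7
  Delta = -6 * 7 mod 101 = 59

Answer: 59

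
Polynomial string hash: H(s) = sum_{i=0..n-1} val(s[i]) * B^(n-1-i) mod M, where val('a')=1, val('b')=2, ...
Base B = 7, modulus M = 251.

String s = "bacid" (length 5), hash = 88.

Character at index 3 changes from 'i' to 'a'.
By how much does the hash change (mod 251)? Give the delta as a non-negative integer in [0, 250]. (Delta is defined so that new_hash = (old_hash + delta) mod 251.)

Delta formula: (val(new) - val(old)) * B^(n-1-k) mod M
  val('a') - val('i') = 1 - 9 = -8
  B^(n-1-k) = 7^1 mod 251 = 7
  Delta = -8 * 7 mod 251 = 195

Answer: 195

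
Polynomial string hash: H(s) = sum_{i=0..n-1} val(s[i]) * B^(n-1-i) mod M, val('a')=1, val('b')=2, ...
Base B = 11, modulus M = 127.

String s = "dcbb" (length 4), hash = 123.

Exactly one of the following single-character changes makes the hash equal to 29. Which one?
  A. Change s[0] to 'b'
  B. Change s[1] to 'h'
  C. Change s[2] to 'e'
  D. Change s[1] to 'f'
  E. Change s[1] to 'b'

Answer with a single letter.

Answer: C

Derivation:
Option A: s[0]='d'->'b', delta=(2-4)*11^3 mod 127 = 5, hash=123+5 mod 127 = 1
Option B: s[1]='c'->'h', delta=(8-3)*11^2 mod 127 = 97, hash=123+97 mod 127 = 93
Option C: s[2]='b'->'e', delta=(5-2)*11^1 mod 127 = 33, hash=123+33 mod 127 = 29 <-- target
Option D: s[1]='c'->'f', delta=(6-3)*11^2 mod 127 = 109, hash=123+109 mod 127 = 105
Option E: s[1]='c'->'b', delta=(2-3)*11^2 mod 127 = 6, hash=123+6 mod 127 = 2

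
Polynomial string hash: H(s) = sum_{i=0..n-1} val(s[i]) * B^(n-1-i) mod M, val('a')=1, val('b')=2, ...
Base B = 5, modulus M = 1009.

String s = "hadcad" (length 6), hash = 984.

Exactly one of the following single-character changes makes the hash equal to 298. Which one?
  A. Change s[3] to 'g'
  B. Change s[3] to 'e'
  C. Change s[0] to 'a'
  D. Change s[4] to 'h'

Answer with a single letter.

Answer: C

Derivation:
Option A: s[3]='c'->'g', delta=(7-3)*5^2 mod 1009 = 100, hash=984+100 mod 1009 = 75
Option B: s[3]='c'->'e', delta=(5-3)*5^2 mod 1009 = 50, hash=984+50 mod 1009 = 25
Option C: s[0]='h'->'a', delta=(1-8)*5^5 mod 1009 = 323, hash=984+323 mod 1009 = 298 <-- target
Option D: s[4]='a'->'h', delta=(8-1)*5^1 mod 1009 = 35, hash=984+35 mod 1009 = 10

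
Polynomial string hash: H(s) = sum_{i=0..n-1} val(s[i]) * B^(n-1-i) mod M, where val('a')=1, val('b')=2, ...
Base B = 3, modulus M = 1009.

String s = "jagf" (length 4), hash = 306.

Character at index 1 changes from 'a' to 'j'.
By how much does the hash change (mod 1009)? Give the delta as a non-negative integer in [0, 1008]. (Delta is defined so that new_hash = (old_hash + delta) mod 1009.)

Delta formula: (val(new) - val(old)) * B^(n-1-k) mod M
  val('j') - val('a') = 10 - 1 = 9
  B^(n-1-k) = 3^2 mod 1009 = 9
  Delta = 9 * 9 mod 1009 = 81

Answer: 81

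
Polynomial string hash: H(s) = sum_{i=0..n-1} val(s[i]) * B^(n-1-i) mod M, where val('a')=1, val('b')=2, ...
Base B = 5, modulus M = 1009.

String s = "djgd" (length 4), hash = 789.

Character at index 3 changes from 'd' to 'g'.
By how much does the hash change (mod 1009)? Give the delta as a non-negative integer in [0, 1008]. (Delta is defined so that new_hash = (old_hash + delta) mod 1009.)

Delta formula: (val(new) - val(old)) * B^(n-1-k) mod M
  val('g') - val('d') = 7 - 4 = 3
  B^(n-1-k) = 5^0 mod 1009 = 1
  Delta = 3 * 1 mod 1009 = 3

Answer: 3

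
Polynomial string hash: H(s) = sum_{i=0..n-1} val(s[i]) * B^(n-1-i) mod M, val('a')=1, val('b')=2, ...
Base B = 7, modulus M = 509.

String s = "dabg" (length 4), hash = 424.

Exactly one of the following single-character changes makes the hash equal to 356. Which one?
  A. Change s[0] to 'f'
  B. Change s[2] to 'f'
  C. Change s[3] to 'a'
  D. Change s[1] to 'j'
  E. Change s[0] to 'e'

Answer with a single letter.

Option A: s[0]='d'->'f', delta=(6-4)*7^3 mod 509 = 177, hash=424+177 mod 509 = 92
Option B: s[2]='b'->'f', delta=(6-2)*7^1 mod 509 = 28, hash=424+28 mod 509 = 452
Option C: s[3]='g'->'a', delta=(1-7)*7^0 mod 509 = 503, hash=424+503 mod 509 = 418
Option D: s[1]='a'->'j', delta=(10-1)*7^2 mod 509 = 441, hash=424+441 mod 509 = 356 <-- target
Option E: s[0]='d'->'e', delta=(5-4)*7^3 mod 509 = 343, hash=424+343 mod 509 = 258

Answer: D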